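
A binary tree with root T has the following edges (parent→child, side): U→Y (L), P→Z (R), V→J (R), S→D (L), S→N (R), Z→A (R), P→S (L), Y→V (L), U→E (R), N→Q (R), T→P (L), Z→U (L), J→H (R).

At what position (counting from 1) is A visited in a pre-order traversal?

Pre-order visits the node, then its left subtree, then its right subtree.
Visit T.
At T: go left to P.
  Visit P.
  At P: go left to S.
    Visit S.
    At S: go left to D.
      D is a leaf — visit D.
    At S: go right to N.
      Visit N.
      At N: no left child.
      At N: go right to Q.
        Q is a leaf — visit Q.
  At P: go right to Z.
    Visit Z.
    At Z: go left to U.
      Visit U.
      At U: go left to Y.
        Visit Y.
        At Y: go left to V.
          Visit V.
          At V: no left child.
          At V: go right to J.
            Visit J.
            At J: no left child.
            At J: go right to H.
              H is a leaf — visit H.
        At Y: no right child.
      At U: go right to E.
        E is a leaf — visit E.
    At Z: go right to A.
      A is a leaf — visit A.
At T: no right child.
Full pre-order sequence: T, P, S, D, N, Q, Z, U, Y, V, J, H, E, A.

14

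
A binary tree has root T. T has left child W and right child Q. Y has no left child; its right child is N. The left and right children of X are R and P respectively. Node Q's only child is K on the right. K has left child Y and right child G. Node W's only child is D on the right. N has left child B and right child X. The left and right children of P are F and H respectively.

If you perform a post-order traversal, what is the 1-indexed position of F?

5

Post-order visits the left subtree, then the right subtree, then the node.
At T: go left to W.
  At W: no left child.
  At W: go right to D.
    D is a leaf — visit D.
  Visit W.
At T: go right to Q.
  At Q: no left child.
  At Q: go right to K.
    At K: go left to Y.
      At Y: no left child.
      At Y: go right to N.
        At N: go left to B.
          B is a leaf — visit B.
        At N: go right to X.
          At X: go left to R.
            R is a leaf — visit R.
          At X: go right to P.
            At P: go left to F.
              F is a leaf — visit F.
            At P: go right to H.
              H is a leaf — visit H.
            Visit P.
          Visit X.
        Visit N.
      Visit Y.
    At K: go right to G.
      G is a leaf — visit G.
    Visit K.
  Visit Q.
Visit T.
Full post-order sequence: D, W, B, R, F, H, P, X, N, Y, G, K, Q, T.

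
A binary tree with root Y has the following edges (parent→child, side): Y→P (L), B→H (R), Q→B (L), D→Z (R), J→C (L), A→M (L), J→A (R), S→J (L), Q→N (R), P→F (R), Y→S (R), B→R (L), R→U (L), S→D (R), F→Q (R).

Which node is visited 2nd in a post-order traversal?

R

Post-order visits the left subtree, then the right subtree, then the node.
At Y: go left to P.
  At P: no left child.
  At P: go right to F.
    At F: no left child.
    At F: go right to Q.
      At Q: go left to B.
        At B: go left to R.
          At R: go left to U.
            U is a leaf — visit U.
          At R: no right child.
          Visit R.
        At B: go right to H.
          H is a leaf — visit H.
        Visit B.
      At Q: go right to N.
        N is a leaf — visit N.
      Visit Q.
    Visit F.
  Visit P.
At Y: go right to S.
  At S: go left to J.
    At J: go left to C.
      C is a leaf — visit C.
    At J: go right to A.
      At A: go left to M.
        M is a leaf — visit M.
      At A: no right child.
      Visit A.
    Visit J.
  At S: go right to D.
    At D: no left child.
    At D: go right to Z.
      Z is a leaf — visit Z.
    Visit D.
  Visit S.
Visit Y.
Full post-order sequence: U, R, H, B, N, Q, F, P, C, M, A, J, Z, D, S, Y.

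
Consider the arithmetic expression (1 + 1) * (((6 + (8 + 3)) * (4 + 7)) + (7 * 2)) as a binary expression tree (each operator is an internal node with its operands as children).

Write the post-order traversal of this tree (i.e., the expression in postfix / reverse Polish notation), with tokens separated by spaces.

1 1 + 6 8 3 + + 4 7 + * 7 2 * + *

Post-order on an expression tree gives postfix notation: for each operator, emit left operand, right operand, then the operator.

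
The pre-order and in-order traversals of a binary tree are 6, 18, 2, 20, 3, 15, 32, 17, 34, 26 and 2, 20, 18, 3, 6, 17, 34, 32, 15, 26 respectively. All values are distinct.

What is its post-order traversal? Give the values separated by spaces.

20 2 3 18 34 17 32 26 15 6

The first element of pre-order is the root; it splits in-order into left and right subtrees.
Root 6: left subtree has 4 nodes {2, 20, 18, 3}, right has 5 {17, 34, 32, 15, 26}.
  Root 18: left subtree has 2 nodes {2, 20}, right has 1 {3}.
    Root 2: left subtree has 0 nodes { }, right has 1 {20}.
  Root 15: left subtree has 3 nodes {17, 34, 32}, right has 1 {26}.
    Root 32: left subtree has 2 nodes {17, 34}, right has 0 { }.
      Root 17: left subtree has 0 nodes { }, right has 1 {34}.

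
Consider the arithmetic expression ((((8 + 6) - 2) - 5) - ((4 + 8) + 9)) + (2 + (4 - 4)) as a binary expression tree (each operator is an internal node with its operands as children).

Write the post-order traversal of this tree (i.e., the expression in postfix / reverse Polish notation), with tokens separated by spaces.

Post-order on an expression tree gives postfix notation: for each operator, emit left operand, right operand, then the operator.

8 6 + 2 - 5 - 4 8 + 9 + - 2 4 4 - + +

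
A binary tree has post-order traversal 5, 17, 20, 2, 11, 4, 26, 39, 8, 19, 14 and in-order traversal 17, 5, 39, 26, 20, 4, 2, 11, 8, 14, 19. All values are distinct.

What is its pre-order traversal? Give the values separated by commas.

The last element of post-order is the root; it splits in-order into left and right subtrees.
Root 14: left subtree has 9 nodes {17, 5, 39, 26, 20, 4, 2, 11, 8}, right has 1 {19}.
  Root 8: left subtree has 8 nodes {17, 5, 39, 26, 20, 4, 2, 11}, right has 0 { }.
    Root 39: left subtree has 2 nodes {17, 5}, right has 5 {26, 20, 4, 2, 11}.
      Root 17: left subtree has 0 nodes { }, right has 1 {5}.
      Root 26: left subtree has 0 nodes { }, right has 4 {20, 4, 2, 11}.
        Root 4: left subtree has 1 node {20}, right has 2 {2, 11}.
          Root 11: left subtree has 1 node {2}, right has 0 { }.

14, 8, 39, 17, 5, 26, 4, 20, 11, 2, 19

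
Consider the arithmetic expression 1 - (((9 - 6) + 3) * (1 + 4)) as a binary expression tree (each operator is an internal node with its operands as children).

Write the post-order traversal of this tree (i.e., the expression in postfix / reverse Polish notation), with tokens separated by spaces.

Post-order on an expression tree gives postfix notation: for each operator, emit left operand, right operand, then the operator.

1 9 6 - 3 + 1 4 + * -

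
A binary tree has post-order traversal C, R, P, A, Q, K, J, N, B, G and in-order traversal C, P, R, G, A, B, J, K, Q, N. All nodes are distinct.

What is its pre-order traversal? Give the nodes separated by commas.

G, P, C, R, B, A, N, J, K, Q

The last element of post-order is the root; it splits in-order into left and right subtrees.
Root G: left subtree has 3 nodes {C, P, R}, right has 6 {A, B, J, K, Q, N}.
  Root P: left subtree has 1 node {C}, right has 1 {R}.
  Root B: left subtree has 1 node {A}, right has 4 {J, K, Q, N}.
    Root N: left subtree has 3 nodes {J, K, Q}, right has 0 { }.
      Root J: left subtree has 0 nodes { }, right has 2 {K, Q}.
        Root K: left subtree has 0 nodes { }, right has 1 {Q}.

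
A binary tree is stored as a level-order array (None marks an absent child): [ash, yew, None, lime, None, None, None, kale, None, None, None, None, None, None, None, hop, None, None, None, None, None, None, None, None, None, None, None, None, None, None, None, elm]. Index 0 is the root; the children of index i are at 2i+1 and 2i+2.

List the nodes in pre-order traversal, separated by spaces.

Pre-order visits the node, then its left subtree, then its right subtree.
Visit ash.
At ash: go left to yew.
  Visit yew.
  At yew: go left to lime.
    Visit lime.
    At lime: go left to kale.
      Visit kale.
      At kale: go left to hop.
        Visit hop.
        At hop: go left to elm.
          elm is a leaf — visit elm.
        At hop: no right child.
      At kale: no right child.
    At lime: no right child.
  At yew: no right child.
At ash: no right child.

ash yew lime kale hop elm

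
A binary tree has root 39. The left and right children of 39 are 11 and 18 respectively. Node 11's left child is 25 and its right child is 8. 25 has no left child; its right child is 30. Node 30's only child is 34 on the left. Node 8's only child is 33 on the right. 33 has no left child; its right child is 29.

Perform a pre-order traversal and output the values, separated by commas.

Pre-order visits the node, then its left subtree, then its right subtree.
Visit 39.
At 39: go left to 11.
  Visit 11.
  At 11: go left to 25.
    Visit 25.
    At 25: no left child.
    At 25: go right to 30.
      Visit 30.
      At 30: go left to 34.
        34 is a leaf — visit 34.
      At 30: no right child.
  At 11: go right to 8.
    Visit 8.
    At 8: no left child.
    At 8: go right to 33.
      Visit 33.
      At 33: no left child.
      At 33: go right to 29.
        29 is a leaf — visit 29.
At 39: go right to 18.
  18 is a leaf — visit 18.

39, 11, 25, 30, 34, 8, 33, 29, 18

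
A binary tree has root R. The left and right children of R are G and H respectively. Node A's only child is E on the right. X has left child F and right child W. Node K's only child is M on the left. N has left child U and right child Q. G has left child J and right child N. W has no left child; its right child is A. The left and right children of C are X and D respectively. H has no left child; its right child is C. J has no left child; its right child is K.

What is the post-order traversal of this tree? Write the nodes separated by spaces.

Post-order visits the left subtree, then the right subtree, then the node.
At R: go left to G.
  At G: go left to J.
    At J: no left child.
    At J: go right to K.
      At K: go left to M.
        M is a leaf — visit M.
      At K: no right child.
      Visit K.
    Visit J.
  At G: go right to N.
    At N: go left to U.
      U is a leaf — visit U.
    At N: go right to Q.
      Q is a leaf — visit Q.
    Visit N.
  Visit G.
At R: go right to H.
  At H: no left child.
  At H: go right to C.
    At C: go left to X.
      At X: go left to F.
        F is a leaf — visit F.
      At X: go right to W.
        At W: no left child.
        At W: go right to A.
          At A: no left child.
          At A: go right to E.
            E is a leaf — visit E.
          Visit A.
        Visit W.
      Visit X.
    At C: go right to D.
      D is a leaf — visit D.
    Visit C.
  Visit H.
Visit R.

M K J U Q N G F E A W X D C H R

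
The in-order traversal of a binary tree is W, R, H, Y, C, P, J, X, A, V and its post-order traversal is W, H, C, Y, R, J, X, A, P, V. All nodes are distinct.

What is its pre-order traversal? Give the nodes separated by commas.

V, P, R, W, Y, H, C, A, X, J

The last element of post-order is the root; it splits in-order into left and right subtrees.
Root V: left subtree has 9 nodes {W, R, H, Y, C, P, J, X, A}, right has 0 { }.
  Root P: left subtree has 5 nodes {W, R, H, Y, C}, right has 3 {J, X, A}.
    Root R: left subtree has 1 node {W}, right has 3 {H, Y, C}.
      Root Y: left subtree has 1 node {H}, right has 1 {C}.
    Root A: left subtree has 2 nodes {J, X}, right has 0 { }.
      Root X: left subtree has 1 node {J}, right has 0 { }.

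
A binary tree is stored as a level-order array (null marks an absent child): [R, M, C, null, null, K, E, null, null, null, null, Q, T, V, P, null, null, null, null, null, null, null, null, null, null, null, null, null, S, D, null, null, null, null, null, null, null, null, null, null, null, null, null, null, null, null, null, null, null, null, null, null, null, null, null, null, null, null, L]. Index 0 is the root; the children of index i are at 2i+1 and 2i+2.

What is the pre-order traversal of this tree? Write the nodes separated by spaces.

R M C K Q T E V S L P D

Pre-order visits the node, then its left subtree, then its right subtree.
Visit R.
At R: go left to M.
  M is a leaf — visit M.
At R: go right to C.
  Visit C.
  At C: go left to K.
    Visit K.
    At K: go left to Q.
      Q is a leaf — visit Q.
    At K: go right to T.
      T is a leaf — visit T.
  At C: go right to E.
    Visit E.
    At E: go left to V.
      Visit V.
      At V: no left child.
      At V: go right to S.
        Visit S.
        At S: no left child.
        At S: go right to L.
          L is a leaf — visit L.
    At E: go right to P.
      Visit P.
      At P: go left to D.
        D is a leaf — visit D.
      At P: no right child.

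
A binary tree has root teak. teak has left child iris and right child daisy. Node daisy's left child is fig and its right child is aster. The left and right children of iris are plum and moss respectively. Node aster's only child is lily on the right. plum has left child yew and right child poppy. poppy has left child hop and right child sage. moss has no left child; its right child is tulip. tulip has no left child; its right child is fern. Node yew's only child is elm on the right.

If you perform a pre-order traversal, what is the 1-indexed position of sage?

8

Pre-order visits the node, then its left subtree, then its right subtree.
Visit teak.
At teak: go left to iris.
  Visit iris.
  At iris: go left to plum.
    Visit plum.
    At plum: go left to yew.
      Visit yew.
      At yew: no left child.
      At yew: go right to elm.
        elm is a leaf — visit elm.
    At plum: go right to poppy.
      Visit poppy.
      At poppy: go left to hop.
        hop is a leaf — visit hop.
      At poppy: go right to sage.
        sage is a leaf — visit sage.
  At iris: go right to moss.
    Visit moss.
    At moss: no left child.
    At moss: go right to tulip.
      Visit tulip.
      At tulip: no left child.
      At tulip: go right to fern.
        fern is a leaf — visit fern.
At teak: go right to daisy.
  Visit daisy.
  At daisy: go left to fig.
    fig is a leaf — visit fig.
  At daisy: go right to aster.
    Visit aster.
    At aster: no left child.
    At aster: go right to lily.
      lily is a leaf — visit lily.
Full pre-order sequence: teak, iris, plum, yew, elm, poppy, hop, sage, moss, tulip, fern, daisy, fig, aster, lily.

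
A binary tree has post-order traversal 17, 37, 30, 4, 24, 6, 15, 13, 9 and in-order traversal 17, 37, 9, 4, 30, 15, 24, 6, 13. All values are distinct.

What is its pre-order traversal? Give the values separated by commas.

The last element of post-order is the root; it splits in-order into left and right subtrees.
Root 9: left subtree has 2 nodes {17, 37}, right has 6 {4, 30, 15, 24, 6, 13}.
  Root 37: left subtree has 1 node {17}, right has 0 { }.
  Root 13: left subtree has 5 nodes {4, 30, 15, 24, 6}, right has 0 { }.
    Root 15: left subtree has 2 nodes {4, 30}, right has 2 {24, 6}.
      Root 4: left subtree has 0 nodes { }, right has 1 {30}.
      Root 6: left subtree has 1 node {24}, right has 0 { }.

9, 37, 17, 13, 15, 4, 30, 6, 24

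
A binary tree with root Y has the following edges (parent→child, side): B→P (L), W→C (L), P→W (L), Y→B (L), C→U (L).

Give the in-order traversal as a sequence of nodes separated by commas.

In-order visits the left subtree, then the node, then the right subtree.
At Y: go left to B.
  At B: go left to P.
    At P: go left to W.
      At W: go left to C.
        At C: go left to U.
          U is a leaf — visit U.
        Visit C.
        At C: no right child.
      Visit W.
      At W: no right child.
    Visit P.
    At P: no right child.
  Visit B.
  At B: no right child.
Visit Y.
At Y: no right child.

U, C, W, P, B, Y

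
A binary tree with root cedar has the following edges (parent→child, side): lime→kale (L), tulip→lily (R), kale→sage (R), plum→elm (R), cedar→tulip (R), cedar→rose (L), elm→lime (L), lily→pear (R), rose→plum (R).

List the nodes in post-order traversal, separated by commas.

Post-order visits the left subtree, then the right subtree, then the node.
At cedar: go left to rose.
  At rose: no left child.
  At rose: go right to plum.
    At plum: no left child.
    At plum: go right to elm.
      At elm: go left to lime.
        At lime: go left to kale.
          At kale: no left child.
          At kale: go right to sage.
            sage is a leaf — visit sage.
          Visit kale.
        At lime: no right child.
        Visit lime.
      At elm: no right child.
      Visit elm.
    Visit plum.
  Visit rose.
At cedar: go right to tulip.
  At tulip: no left child.
  At tulip: go right to lily.
    At lily: no left child.
    At lily: go right to pear.
      pear is a leaf — visit pear.
    Visit lily.
  Visit tulip.
Visit cedar.

sage, kale, lime, elm, plum, rose, pear, lily, tulip, cedar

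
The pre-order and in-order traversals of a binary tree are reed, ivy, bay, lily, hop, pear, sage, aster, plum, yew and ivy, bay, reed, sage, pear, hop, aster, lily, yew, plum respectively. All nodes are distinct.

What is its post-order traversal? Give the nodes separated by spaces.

bay ivy sage pear aster hop yew plum lily reed

The first element of pre-order is the root; it splits in-order into left and right subtrees.
Root reed: left subtree has 2 nodes {ivy, bay}, right has 7 {sage, pear, hop, aster, lily, yew, plum}.
  Root ivy: left subtree has 0 nodes { }, right has 1 {bay}.
  Root lily: left subtree has 4 nodes {sage, pear, hop, aster}, right has 2 {yew, plum}.
    Root hop: left subtree has 2 nodes {sage, pear}, right has 1 {aster}.
      Root pear: left subtree has 1 node {sage}, right has 0 { }.
    Root plum: left subtree has 1 node {yew}, right has 0 { }.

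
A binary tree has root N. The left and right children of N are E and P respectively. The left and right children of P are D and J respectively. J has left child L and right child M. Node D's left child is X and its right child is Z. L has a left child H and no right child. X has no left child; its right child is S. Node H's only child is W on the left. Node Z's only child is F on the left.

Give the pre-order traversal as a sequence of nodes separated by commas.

N, E, P, D, X, S, Z, F, J, L, H, W, M

Pre-order visits the node, then its left subtree, then its right subtree.
Visit N.
At N: go left to E.
  E is a leaf — visit E.
At N: go right to P.
  Visit P.
  At P: go left to D.
    Visit D.
    At D: go left to X.
      Visit X.
      At X: no left child.
      At X: go right to S.
        S is a leaf — visit S.
    At D: go right to Z.
      Visit Z.
      At Z: go left to F.
        F is a leaf — visit F.
      At Z: no right child.
  At P: go right to J.
    Visit J.
    At J: go left to L.
      Visit L.
      At L: go left to H.
        Visit H.
        At H: go left to W.
          W is a leaf — visit W.
        At H: no right child.
      At L: no right child.
    At J: go right to M.
      M is a leaf — visit M.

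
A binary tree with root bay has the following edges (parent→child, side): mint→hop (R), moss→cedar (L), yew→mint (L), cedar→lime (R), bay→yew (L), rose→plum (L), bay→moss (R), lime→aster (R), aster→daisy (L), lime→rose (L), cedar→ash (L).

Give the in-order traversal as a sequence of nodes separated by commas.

mint, hop, yew, bay, ash, cedar, plum, rose, lime, daisy, aster, moss

In-order visits the left subtree, then the node, then the right subtree.
At bay: go left to yew.
  At yew: go left to mint.
    At mint: no left child.
    Visit mint.
    At mint: go right to hop.
      hop is a leaf — visit hop.
  Visit yew.
  At yew: no right child.
Visit bay.
At bay: go right to moss.
  At moss: go left to cedar.
    At cedar: go left to ash.
      ash is a leaf — visit ash.
    Visit cedar.
    At cedar: go right to lime.
      At lime: go left to rose.
        At rose: go left to plum.
          plum is a leaf — visit plum.
        Visit rose.
        At rose: no right child.
      Visit lime.
      At lime: go right to aster.
        At aster: go left to daisy.
          daisy is a leaf — visit daisy.
        Visit aster.
        At aster: no right child.
  Visit moss.
  At moss: no right child.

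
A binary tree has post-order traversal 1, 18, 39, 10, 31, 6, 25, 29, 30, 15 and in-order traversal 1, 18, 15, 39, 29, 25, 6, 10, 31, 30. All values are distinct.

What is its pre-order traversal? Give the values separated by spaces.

15 18 1 30 29 39 25 6 31 10

The last element of post-order is the root; it splits in-order into left and right subtrees.
Root 15: left subtree has 2 nodes {1, 18}, right has 7 {39, 29, 25, 6, 10, 31, 30}.
  Root 18: left subtree has 1 node {1}, right has 0 { }.
  Root 30: left subtree has 6 nodes {39, 29, 25, 6, 10, 31}, right has 0 { }.
    Root 29: left subtree has 1 node {39}, right has 4 {25, 6, 10, 31}.
      Root 25: left subtree has 0 nodes { }, right has 3 {6, 10, 31}.
        Root 6: left subtree has 0 nodes { }, right has 2 {10, 31}.
          Root 31: left subtree has 1 node {10}, right has 0 { }.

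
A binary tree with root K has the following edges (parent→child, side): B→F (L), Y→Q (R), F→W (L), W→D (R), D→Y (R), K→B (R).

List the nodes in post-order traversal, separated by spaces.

Post-order visits the left subtree, then the right subtree, then the node.
At K: no left child.
At K: go right to B.
  At B: go left to F.
    At F: go left to W.
      At W: no left child.
      At W: go right to D.
        At D: no left child.
        At D: go right to Y.
          At Y: no left child.
          At Y: go right to Q.
            Q is a leaf — visit Q.
          Visit Y.
        Visit D.
      Visit W.
    At F: no right child.
    Visit F.
  At B: no right child.
  Visit B.
Visit K.

Q Y D W F B K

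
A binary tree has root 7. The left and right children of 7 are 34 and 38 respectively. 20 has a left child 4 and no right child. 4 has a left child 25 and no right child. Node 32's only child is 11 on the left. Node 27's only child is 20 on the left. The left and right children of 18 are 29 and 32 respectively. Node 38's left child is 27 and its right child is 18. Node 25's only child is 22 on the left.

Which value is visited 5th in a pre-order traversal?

Pre-order visits the node, then its left subtree, then its right subtree.
Visit 7.
At 7: go left to 34.
  34 is a leaf — visit 34.
At 7: go right to 38.
  Visit 38.
  At 38: go left to 27.
    Visit 27.
    At 27: go left to 20.
      Visit 20.
      At 20: go left to 4.
        Visit 4.
        At 4: go left to 25.
          Visit 25.
          At 25: go left to 22.
            22 is a leaf — visit 22.
          At 25: no right child.
        At 4: no right child.
      At 20: no right child.
    At 27: no right child.
  At 38: go right to 18.
    Visit 18.
    At 18: go left to 29.
      29 is a leaf — visit 29.
    At 18: go right to 32.
      Visit 32.
      At 32: go left to 11.
        11 is a leaf — visit 11.
      At 32: no right child.
Full pre-order sequence: 7, 34, 38, 27, 20, 4, 25, 22, 18, 29, 32, 11.

20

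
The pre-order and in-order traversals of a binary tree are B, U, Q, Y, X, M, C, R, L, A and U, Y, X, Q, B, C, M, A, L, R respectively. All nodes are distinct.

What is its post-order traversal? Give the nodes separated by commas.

The first element of pre-order is the root; it splits in-order into left and right subtrees.
Root B: left subtree has 4 nodes {U, Y, X, Q}, right has 5 {C, M, A, L, R}.
  Root U: left subtree has 0 nodes { }, right has 3 {Y, X, Q}.
    Root Q: left subtree has 2 nodes {Y, X}, right has 0 { }.
      Root Y: left subtree has 0 nodes { }, right has 1 {X}.
  Root M: left subtree has 1 node {C}, right has 3 {A, L, R}.
    Root R: left subtree has 2 nodes {A, L}, right has 0 { }.
      Root L: left subtree has 1 node {A}, right has 0 { }.

X, Y, Q, U, C, A, L, R, M, B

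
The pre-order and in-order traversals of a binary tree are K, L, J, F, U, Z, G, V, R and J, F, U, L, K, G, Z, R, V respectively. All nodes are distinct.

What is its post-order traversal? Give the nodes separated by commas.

U, F, J, L, G, R, V, Z, K

The first element of pre-order is the root; it splits in-order into left and right subtrees.
Root K: left subtree has 4 nodes {J, F, U, L}, right has 4 {G, Z, R, V}.
  Root L: left subtree has 3 nodes {J, F, U}, right has 0 { }.
    Root J: left subtree has 0 nodes { }, right has 2 {F, U}.
      Root F: left subtree has 0 nodes { }, right has 1 {U}.
  Root Z: left subtree has 1 node {G}, right has 2 {R, V}.
    Root V: left subtree has 1 node {R}, right has 0 { }.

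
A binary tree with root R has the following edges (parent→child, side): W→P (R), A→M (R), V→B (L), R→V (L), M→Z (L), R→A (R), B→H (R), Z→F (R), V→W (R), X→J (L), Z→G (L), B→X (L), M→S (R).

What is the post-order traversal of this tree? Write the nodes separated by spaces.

J X H B P W V G F Z S M A R

Post-order visits the left subtree, then the right subtree, then the node.
At R: go left to V.
  At V: go left to B.
    At B: go left to X.
      At X: go left to J.
        J is a leaf — visit J.
      At X: no right child.
      Visit X.
    At B: go right to H.
      H is a leaf — visit H.
    Visit B.
  At V: go right to W.
    At W: no left child.
    At W: go right to P.
      P is a leaf — visit P.
    Visit W.
  Visit V.
At R: go right to A.
  At A: no left child.
  At A: go right to M.
    At M: go left to Z.
      At Z: go left to G.
        G is a leaf — visit G.
      At Z: go right to F.
        F is a leaf — visit F.
      Visit Z.
    At M: go right to S.
      S is a leaf — visit S.
    Visit M.
  Visit A.
Visit R.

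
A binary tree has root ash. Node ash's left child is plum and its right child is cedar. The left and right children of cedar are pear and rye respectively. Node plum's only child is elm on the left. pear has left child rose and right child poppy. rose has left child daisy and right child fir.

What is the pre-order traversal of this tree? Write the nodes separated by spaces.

ash plum elm cedar pear rose daisy fir poppy rye

Pre-order visits the node, then its left subtree, then its right subtree.
Visit ash.
At ash: go left to plum.
  Visit plum.
  At plum: go left to elm.
    elm is a leaf — visit elm.
  At plum: no right child.
At ash: go right to cedar.
  Visit cedar.
  At cedar: go left to pear.
    Visit pear.
    At pear: go left to rose.
      Visit rose.
      At rose: go left to daisy.
        daisy is a leaf — visit daisy.
      At rose: go right to fir.
        fir is a leaf — visit fir.
    At pear: go right to poppy.
      poppy is a leaf — visit poppy.
  At cedar: go right to rye.
    rye is a leaf — visit rye.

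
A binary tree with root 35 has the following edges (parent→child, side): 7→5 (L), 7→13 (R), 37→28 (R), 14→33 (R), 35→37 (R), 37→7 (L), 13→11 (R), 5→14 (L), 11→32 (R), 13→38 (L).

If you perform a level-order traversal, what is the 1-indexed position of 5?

Level-order visits nodes level by level from the root, left to right within each level.
Level 0: 35
Level 1: 37
Level 2: 7, 28
Level 3: 5, 13
Level 4: 14, 38, 11
Level 5: 33, 32
Full level-order sequence: 35, 37, 7, 28, 5, 13, 14, 38, 11, 33, 32.

5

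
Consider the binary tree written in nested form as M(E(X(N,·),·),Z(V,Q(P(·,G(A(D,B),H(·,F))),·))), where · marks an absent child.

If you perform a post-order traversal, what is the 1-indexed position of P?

11

Post-order visits the left subtree, then the right subtree, then the node.
At M: go left to E.
  At E: go left to X.
    At X: go left to N.
      N is a leaf — visit N.
    At X: no right child.
    Visit X.
  At E: no right child.
  Visit E.
At M: go right to Z.
  At Z: go left to V.
    V is a leaf — visit V.
  At Z: go right to Q.
    At Q: go left to P.
      At P: no left child.
      At P: go right to G.
        At G: go left to A.
          At A: go left to D.
            D is a leaf — visit D.
          At A: go right to B.
            B is a leaf — visit B.
          Visit A.
        At G: go right to H.
          At H: no left child.
          At H: go right to F.
            F is a leaf — visit F.
          Visit H.
        Visit G.
      Visit P.
    At Q: no right child.
    Visit Q.
  Visit Z.
Visit M.
Full post-order sequence: N, X, E, V, D, B, A, F, H, G, P, Q, Z, M.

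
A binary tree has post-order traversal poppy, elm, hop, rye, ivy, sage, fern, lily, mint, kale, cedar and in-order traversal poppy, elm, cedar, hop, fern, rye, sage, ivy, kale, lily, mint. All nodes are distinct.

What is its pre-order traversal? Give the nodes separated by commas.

cedar, elm, poppy, kale, fern, hop, sage, rye, ivy, mint, lily

The last element of post-order is the root; it splits in-order into left and right subtrees.
Root cedar: left subtree has 2 nodes {poppy, elm}, right has 8 {hop, fern, rye, sage, ivy, kale, lily, mint}.
  Root elm: left subtree has 1 node {poppy}, right has 0 { }.
  Root kale: left subtree has 5 nodes {hop, fern, rye, sage, ivy}, right has 2 {lily, mint}.
    Root fern: left subtree has 1 node {hop}, right has 3 {rye, sage, ivy}.
      Root sage: left subtree has 1 node {rye}, right has 1 {ivy}.
    Root mint: left subtree has 1 node {lily}, right has 0 { }.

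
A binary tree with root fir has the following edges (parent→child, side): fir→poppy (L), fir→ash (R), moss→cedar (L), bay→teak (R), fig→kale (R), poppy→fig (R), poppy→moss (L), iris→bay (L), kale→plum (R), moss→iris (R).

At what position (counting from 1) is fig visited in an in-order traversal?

7

In-order visits the left subtree, then the node, then the right subtree.
At fir: go left to poppy.
  At poppy: go left to moss.
    At moss: go left to cedar.
      cedar is a leaf — visit cedar.
    Visit moss.
    At moss: go right to iris.
      At iris: go left to bay.
        At bay: no left child.
        Visit bay.
        At bay: go right to teak.
          teak is a leaf — visit teak.
      Visit iris.
      At iris: no right child.
  Visit poppy.
  At poppy: go right to fig.
    At fig: no left child.
    Visit fig.
    At fig: go right to kale.
      At kale: no left child.
      Visit kale.
      At kale: go right to plum.
        plum is a leaf — visit plum.
Visit fir.
At fir: go right to ash.
  ash is a leaf — visit ash.
Full in-order sequence: cedar, moss, bay, teak, iris, poppy, fig, kale, plum, fir, ash.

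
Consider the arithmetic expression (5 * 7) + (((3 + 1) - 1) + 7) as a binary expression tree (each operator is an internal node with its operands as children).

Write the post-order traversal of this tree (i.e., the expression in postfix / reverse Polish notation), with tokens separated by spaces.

Post-order on an expression tree gives postfix notation: for each operator, emit left operand, right operand, then the operator.

5 7 * 3 1 + 1 - 7 + +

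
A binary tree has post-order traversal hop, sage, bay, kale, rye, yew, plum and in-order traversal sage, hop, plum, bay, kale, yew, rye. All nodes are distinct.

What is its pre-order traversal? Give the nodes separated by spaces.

The last element of post-order is the root; it splits in-order into left and right subtrees.
Root plum: left subtree has 2 nodes {sage, hop}, right has 4 {bay, kale, yew, rye}.
  Root sage: left subtree has 0 nodes { }, right has 1 {hop}.
  Root yew: left subtree has 2 nodes {bay, kale}, right has 1 {rye}.
    Root kale: left subtree has 1 node {bay}, right has 0 { }.

plum sage hop yew kale bay rye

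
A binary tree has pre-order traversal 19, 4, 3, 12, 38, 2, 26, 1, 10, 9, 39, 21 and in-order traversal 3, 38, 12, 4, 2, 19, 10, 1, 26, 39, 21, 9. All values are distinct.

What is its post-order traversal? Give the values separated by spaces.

38 12 3 2 4 10 1 21 39 9 26 19

The first element of pre-order is the root; it splits in-order into left and right subtrees.
Root 19: left subtree has 5 nodes {3, 38, 12, 4, 2}, right has 6 {10, 1, 26, 39, 21, 9}.
  Root 4: left subtree has 3 nodes {3, 38, 12}, right has 1 {2}.
    Root 3: left subtree has 0 nodes { }, right has 2 {38, 12}.
      Root 12: left subtree has 1 node {38}, right has 0 { }.
  Root 26: left subtree has 2 nodes {10, 1}, right has 3 {39, 21, 9}.
    Root 1: left subtree has 1 node {10}, right has 0 { }.
    Root 9: left subtree has 2 nodes {39, 21}, right has 0 { }.
      Root 39: left subtree has 0 nodes { }, right has 1 {21}.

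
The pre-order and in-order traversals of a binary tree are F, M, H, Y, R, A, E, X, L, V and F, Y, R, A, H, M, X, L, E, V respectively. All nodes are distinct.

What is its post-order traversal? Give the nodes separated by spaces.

A R Y H L X V E M F

The first element of pre-order is the root; it splits in-order into left and right subtrees.
Root F: left subtree has 0 nodes { }, right has 9 {Y, R, A, H, M, X, L, E, V}.
  Root M: left subtree has 4 nodes {Y, R, A, H}, right has 4 {X, L, E, V}.
    Root H: left subtree has 3 nodes {Y, R, A}, right has 0 { }.
      Root Y: left subtree has 0 nodes { }, right has 2 {R, A}.
        Root R: left subtree has 0 nodes { }, right has 1 {A}.
    Root E: left subtree has 2 nodes {X, L}, right has 1 {V}.
      Root X: left subtree has 0 nodes { }, right has 1 {L}.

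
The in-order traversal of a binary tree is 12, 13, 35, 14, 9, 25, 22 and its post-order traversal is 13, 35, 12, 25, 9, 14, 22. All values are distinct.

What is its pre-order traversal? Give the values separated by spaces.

The last element of post-order is the root; it splits in-order into left and right subtrees.
Root 22: left subtree has 6 nodes {12, 13, 35, 14, 9, 25}, right has 0 { }.
  Root 14: left subtree has 3 nodes {12, 13, 35}, right has 2 {9, 25}.
    Root 12: left subtree has 0 nodes { }, right has 2 {13, 35}.
      Root 35: left subtree has 1 node {13}, right has 0 { }.
    Root 9: left subtree has 0 nodes { }, right has 1 {25}.

22 14 12 35 13 9 25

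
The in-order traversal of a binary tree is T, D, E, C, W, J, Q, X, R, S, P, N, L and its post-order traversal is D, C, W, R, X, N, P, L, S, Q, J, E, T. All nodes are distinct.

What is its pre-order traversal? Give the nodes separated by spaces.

T E D J W C Q S X R L P N

The last element of post-order is the root; it splits in-order into left and right subtrees.
Root T: left subtree has 0 nodes { }, right has 12 {D, E, C, W, J, Q, X, R, S, P, N, L}.
  Root E: left subtree has 1 node {D}, right has 10 {C, W, J, Q, X, R, S, P, N, L}.
    Root J: left subtree has 2 nodes {C, W}, right has 7 {Q, X, R, S, P, N, L}.
      Root W: left subtree has 1 node {C}, right has 0 { }.
      Root Q: left subtree has 0 nodes { }, right has 6 {X, R, S, P, N, L}.
        Root S: left subtree has 2 nodes {X, R}, right has 3 {P, N, L}.
          Root X: left subtree has 0 nodes { }, right has 1 {R}.
          Root L: left subtree has 2 nodes {P, N}, right has 0 { }.
            Root P: left subtree has 0 nodes { }, right has 1 {N}.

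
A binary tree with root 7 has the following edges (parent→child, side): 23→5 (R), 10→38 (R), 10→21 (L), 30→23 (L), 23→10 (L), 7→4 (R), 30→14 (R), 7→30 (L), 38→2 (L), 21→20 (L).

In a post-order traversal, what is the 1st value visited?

20

Post-order visits the left subtree, then the right subtree, then the node.
At 7: go left to 30.
  At 30: go left to 23.
    At 23: go left to 10.
      At 10: go left to 21.
        At 21: go left to 20.
          20 is a leaf — visit 20.
        At 21: no right child.
        Visit 21.
      At 10: go right to 38.
        At 38: go left to 2.
          2 is a leaf — visit 2.
        At 38: no right child.
        Visit 38.
      Visit 10.
    At 23: go right to 5.
      5 is a leaf — visit 5.
    Visit 23.
  At 30: go right to 14.
    14 is a leaf — visit 14.
  Visit 30.
At 7: go right to 4.
  4 is a leaf — visit 4.
Visit 7.
Full post-order sequence: 20, 21, 2, 38, 10, 5, 23, 14, 30, 4, 7.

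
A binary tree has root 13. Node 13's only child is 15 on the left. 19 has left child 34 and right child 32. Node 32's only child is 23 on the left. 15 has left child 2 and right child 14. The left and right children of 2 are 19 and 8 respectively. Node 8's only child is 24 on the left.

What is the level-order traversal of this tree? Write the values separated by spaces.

Level-order visits nodes level by level from the root, left to right within each level.
Level 0: 13
Level 1: 15
Level 2: 2, 14
Level 3: 19, 8
Level 4: 34, 32, 24
Level 5: 23

13 15 2 14 19 8 34 32 24 23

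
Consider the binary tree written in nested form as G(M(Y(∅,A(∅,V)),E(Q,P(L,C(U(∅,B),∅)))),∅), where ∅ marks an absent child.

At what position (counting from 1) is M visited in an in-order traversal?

In-order visits the left subtree, then the node, then the right subtree.
At G: go left to M.
  At M: go left to Y.
    At Y: no left child.
    Visit Y.
    At Y: go right to A.
      At A: no left child.
      Visit A.
      At A: go right to V.
        V is a leaf — visit V.
  Visit M.
  At M: go right to E.
    At E: go left to Q.
      Q is a leaf — visit Q.
    Visit E.
    At E: go right to P.
      At P: go left to L.
        L is a leaf — visit L.
      Visit P.
      At P: go right to C.
        At C: go left to U.
          At U: no left child.
          Visit U.
          At U: go right to B.
            B is a leaf — visit B.
        Visit C.
        At C: no right child.
Visit G.
At G: no right child.
Full in-order sequence: Y, A, V, M, Q, E, L, P, U, B, C, G.

4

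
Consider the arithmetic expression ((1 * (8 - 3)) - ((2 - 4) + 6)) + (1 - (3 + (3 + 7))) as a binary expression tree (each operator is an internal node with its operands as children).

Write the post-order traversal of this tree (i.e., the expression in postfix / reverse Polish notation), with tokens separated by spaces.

Post-order on an expression tree gives postfix notation: for each operator, emit left operand, right operand, then the operator.

1 8 3 - * 2 4 - 6 + - 1 3 3 7 + + - +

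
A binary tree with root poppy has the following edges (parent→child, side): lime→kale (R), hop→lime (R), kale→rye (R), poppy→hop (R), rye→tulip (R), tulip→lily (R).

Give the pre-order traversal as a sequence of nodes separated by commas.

Pre-order visits the node, then its left subtree, then its right subtree.
Visit poppy.
At poppy: no left child.
At poppy: go right to hop.
  Visit hop.
  At hop: no left child.
  At hop: go right to lime.
    Visit lime.
    At lime: no left child.
    At lime: go right to kale.
      Visit kale.
      At kale: no left child.
      At kale: go right to rye.
        Visit rye.
        At rye: no left child.
        At rye: go right to tulip.
          Visit tulip.
          At tulip: no left child.
          At tulip: go right to lily.
            lily is a leaf — visit lily.

poppy, hop, lime, kale, rye, tulip, lily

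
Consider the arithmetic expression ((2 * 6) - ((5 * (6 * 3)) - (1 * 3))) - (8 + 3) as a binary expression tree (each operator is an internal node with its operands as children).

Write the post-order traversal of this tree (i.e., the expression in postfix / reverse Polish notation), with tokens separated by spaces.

2 6 * 5 6 3 * * 1 3 * - - 8 3 + -

Post-order on an expression tree gives postfix notation: for each operator, emit left operand, right operand, then the operator.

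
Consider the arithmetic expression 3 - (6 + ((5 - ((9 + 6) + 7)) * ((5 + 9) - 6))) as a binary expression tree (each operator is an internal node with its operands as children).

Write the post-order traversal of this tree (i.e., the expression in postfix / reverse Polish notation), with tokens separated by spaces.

3 6 5 9 6 + 7 + - 5 9 + 6 - * + -

Post-order on an expression tree gives postfix notation: for each operator, emit left operand, right operand, then the operator.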